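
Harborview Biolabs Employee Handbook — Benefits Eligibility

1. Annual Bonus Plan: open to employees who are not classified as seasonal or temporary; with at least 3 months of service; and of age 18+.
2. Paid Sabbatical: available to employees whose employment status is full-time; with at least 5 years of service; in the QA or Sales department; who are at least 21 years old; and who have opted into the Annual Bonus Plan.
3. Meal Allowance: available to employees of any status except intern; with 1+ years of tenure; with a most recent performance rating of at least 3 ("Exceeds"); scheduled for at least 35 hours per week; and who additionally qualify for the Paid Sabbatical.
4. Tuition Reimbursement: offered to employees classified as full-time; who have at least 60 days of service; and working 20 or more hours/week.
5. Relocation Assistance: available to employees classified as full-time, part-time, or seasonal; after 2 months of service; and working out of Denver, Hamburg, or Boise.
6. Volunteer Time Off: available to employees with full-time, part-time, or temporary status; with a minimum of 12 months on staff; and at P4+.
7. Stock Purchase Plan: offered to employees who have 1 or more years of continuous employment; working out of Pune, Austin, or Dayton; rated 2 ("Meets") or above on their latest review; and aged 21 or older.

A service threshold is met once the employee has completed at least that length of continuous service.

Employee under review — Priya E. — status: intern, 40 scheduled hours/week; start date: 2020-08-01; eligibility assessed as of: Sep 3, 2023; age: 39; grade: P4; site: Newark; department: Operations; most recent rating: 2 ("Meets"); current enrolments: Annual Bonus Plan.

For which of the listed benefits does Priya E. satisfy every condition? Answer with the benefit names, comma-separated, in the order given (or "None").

Annual Bonus Plan

Service from 2020-08-01 to Sep 3, 2023: 1128 days.
Annual Bonus Plan — status intern ✓ (not excluded); service 1128 days ≥ 3 months (≈90 days) ✓; age 39 ≥ 18 ✓ → eligible.
Paid Sabbatical — status intern ✗ (requires full-time) → not eligible.
Meal Allowance — status intern ✗ (excluded) → not eligible.
Tuition Reimbursement — status intern ✗ (requires full-time) → not eligible.
Relocation Assistance — status intern ✗ (requires full-time, part-time, or seasonal) → not eligible.
Volunteer Time Off — status intern ✗ (requires full-time, part-time, or temporary) → not eligible.
Stock Purchase Plan — service 1128 days ≥ 1 year (≈365 days) ✓; site Newark ✗ (not Pune, Austin, or Dayton) → not eligible.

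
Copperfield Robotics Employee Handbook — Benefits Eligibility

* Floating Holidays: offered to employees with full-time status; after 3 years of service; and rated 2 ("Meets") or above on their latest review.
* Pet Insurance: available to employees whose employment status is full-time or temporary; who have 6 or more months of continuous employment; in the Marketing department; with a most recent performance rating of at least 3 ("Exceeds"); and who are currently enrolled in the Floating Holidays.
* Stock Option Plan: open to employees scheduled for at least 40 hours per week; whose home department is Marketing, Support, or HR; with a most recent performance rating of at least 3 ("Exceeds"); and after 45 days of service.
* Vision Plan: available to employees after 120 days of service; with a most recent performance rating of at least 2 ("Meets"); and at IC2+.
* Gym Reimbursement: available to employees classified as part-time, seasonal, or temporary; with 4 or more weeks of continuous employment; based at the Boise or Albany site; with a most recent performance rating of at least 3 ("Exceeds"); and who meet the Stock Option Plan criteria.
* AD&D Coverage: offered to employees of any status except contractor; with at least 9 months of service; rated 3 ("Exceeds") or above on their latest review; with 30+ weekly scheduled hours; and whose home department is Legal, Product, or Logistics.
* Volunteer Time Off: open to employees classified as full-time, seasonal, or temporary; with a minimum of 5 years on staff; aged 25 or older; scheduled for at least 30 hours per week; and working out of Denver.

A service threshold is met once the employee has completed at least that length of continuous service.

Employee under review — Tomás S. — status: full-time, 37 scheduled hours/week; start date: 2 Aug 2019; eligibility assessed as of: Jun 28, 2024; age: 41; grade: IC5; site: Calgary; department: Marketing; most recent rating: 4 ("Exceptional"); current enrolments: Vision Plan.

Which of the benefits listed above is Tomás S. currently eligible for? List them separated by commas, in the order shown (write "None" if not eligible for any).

Service from 2 Aug 2019 to Jun 28, 2024: 1792 days.
Floating Holidays — status full-time ✓; service 1792 days ≥ 3 years (≈1095 days) ✓; rating 4 ≥ 2 ✓ → eligible.
Pet Insurance — status full-time ✓; service 1792 days ≥ 6 months (≈180 days) ✓; dept Marketing ✓; rating 4 ≥ 3 ✓; not enrolled in Floating Holidays ✗ → not eligible.
Stock Option Plan — 37 hrs/wk < 40 ✗ → not eligible.
Vision Plan — service 1792 days ≥ 120 days ✓; rating 4 ≥ 2 ✓; grade IC5 ≥ IC2 ✓ → eligible.
Gym Reimbursement — status full-time ✗ (requires part-time, seasonal, or temporary) → not eligible.
AD&D Coverage — status full-time ✓ (not excluded); service 1792 days ≥ 9 months (≈270 days) ✓; rating 4 ≥ 3 ✓; 37 hrs/wk ≥ 30 ✓; dept Marketing ✗ → not eligible.
Volunteer Time Off — status full-time ✓; service 1792 days < 5 years (≈1825 days) ✗ → not eligible.

Floating Holidays, Vision Plan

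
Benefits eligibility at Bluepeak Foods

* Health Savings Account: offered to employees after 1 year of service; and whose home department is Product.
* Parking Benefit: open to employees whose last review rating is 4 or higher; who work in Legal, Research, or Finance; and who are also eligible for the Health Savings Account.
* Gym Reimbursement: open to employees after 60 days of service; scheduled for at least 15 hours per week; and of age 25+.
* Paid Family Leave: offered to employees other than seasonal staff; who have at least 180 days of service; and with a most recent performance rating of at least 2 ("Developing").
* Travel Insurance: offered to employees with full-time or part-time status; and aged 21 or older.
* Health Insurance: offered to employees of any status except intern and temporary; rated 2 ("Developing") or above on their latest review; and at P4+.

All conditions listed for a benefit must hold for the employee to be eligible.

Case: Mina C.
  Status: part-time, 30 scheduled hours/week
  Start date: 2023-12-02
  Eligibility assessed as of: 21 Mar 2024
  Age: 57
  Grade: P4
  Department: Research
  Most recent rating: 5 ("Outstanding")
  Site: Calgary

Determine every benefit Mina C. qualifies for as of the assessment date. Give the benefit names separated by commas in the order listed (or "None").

Service from 2023-12-02 to 21 Mar 2024: 110 days.
Health Savings Account — service 110 days < 1 year (≈365 days) ✗ → not eligible.
Parking Benefit — rating 5 ≥ 4 ✓; dept Research ✓; not eligible for Health Savings Account ✗ → not eligible.
Gym Reimbursement — service 110 days ≥ 60 days ✓; 30 hrs/wk ≥ 15 ✓; age 57 ≥ 25 ✓ → eligible.
Paid Family Leave — status part-time ✓ (not excluded); service 110 days < 180 days ✗ → not eligible.
Travel Insurance — status part-time ✓; age 57 ≥ 21 ✓ → eligible.
Health Insurance — status part-time ✓ (not excluded); rating 5 ≥ 2 ✓; grade P4 ≥ P4 ✓ → eligible.

Gym Reimbursement, Travel Insurance, Health Insurance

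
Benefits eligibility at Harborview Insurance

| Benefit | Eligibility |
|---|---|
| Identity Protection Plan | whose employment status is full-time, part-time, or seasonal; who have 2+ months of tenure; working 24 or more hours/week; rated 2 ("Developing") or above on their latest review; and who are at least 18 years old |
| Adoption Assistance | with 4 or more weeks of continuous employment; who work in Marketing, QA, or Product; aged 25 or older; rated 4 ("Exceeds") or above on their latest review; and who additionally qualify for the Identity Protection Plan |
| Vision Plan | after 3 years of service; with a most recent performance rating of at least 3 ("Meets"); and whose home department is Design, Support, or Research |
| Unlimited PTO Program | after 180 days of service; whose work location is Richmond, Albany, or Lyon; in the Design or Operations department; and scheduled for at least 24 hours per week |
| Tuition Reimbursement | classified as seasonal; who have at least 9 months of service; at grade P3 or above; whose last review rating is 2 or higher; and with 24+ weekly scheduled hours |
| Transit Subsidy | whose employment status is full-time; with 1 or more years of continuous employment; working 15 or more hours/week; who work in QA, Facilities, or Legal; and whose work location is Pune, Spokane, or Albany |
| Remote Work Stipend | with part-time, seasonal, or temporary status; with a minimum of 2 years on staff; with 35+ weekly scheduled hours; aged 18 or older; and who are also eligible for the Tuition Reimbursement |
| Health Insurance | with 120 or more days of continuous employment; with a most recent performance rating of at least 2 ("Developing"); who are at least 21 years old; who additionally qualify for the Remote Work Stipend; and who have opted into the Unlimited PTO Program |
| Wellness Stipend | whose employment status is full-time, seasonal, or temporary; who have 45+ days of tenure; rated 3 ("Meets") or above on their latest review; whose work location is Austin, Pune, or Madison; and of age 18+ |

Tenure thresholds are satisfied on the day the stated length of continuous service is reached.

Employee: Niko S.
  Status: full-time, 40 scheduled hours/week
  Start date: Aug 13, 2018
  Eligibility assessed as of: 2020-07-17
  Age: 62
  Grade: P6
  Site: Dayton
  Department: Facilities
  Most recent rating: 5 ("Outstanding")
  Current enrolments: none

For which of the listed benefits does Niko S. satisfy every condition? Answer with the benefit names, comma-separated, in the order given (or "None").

Identity Protection Plan

Service from Aug 13, 2018 to 2020-07-17: 704 days.
Identity Protection Plan — status full-time ✓; service 704 days ≥ 2 months (≈60 days) ✓; 40 hrs/wk ≥ 24 ✓; rating 5 ≥ 2 ✓; age 62 ≥ 18 ✓ → eligible.
Adoption Assistance — service 704 days ≥ 4 weeks (≈28 days) ✓; dept Facilities ✗ → not eligible.
Vision Plan — service 704 days < 3 years (≈1095 days) ✗ → not eligible.
Unlimited PTO Program — service 704 days ≥ 180 days ✓; site Dayton ✗ (not Richmond, Albany, or Lyon) → not eligible.
Tuition Reimbursement — status full-time ✗ (requires seasonal) → not eligible.
Transit Subsidy — status full-time ✓; service 704 days ≥ 1 year (≈365 days) ✓; 40 hrs/wk ≥ 15 ✓; dept Facilities ✓; site Dayton ✗ (not Pune, Spokane, or Albany) → not eligible.
Remote Work Stipend — status full-time ✗ (requires part-time, seasonal, or temporary) → not eligible.
Health Insurance — service 704 days ≥ 120 days ✓; rating 5 ≥ 2 ✓; age 62 ≥ 21 ✓; not eligible for Remote Work Stipend ✗ → not eligible.
Wellness Stipend — status full-time ✓; service 704 days ≥ 45 days ✓; rating 5 ≥ 3 ✓; site Dayton ✗ (not Austin, Pune, or Madison) → not eligible.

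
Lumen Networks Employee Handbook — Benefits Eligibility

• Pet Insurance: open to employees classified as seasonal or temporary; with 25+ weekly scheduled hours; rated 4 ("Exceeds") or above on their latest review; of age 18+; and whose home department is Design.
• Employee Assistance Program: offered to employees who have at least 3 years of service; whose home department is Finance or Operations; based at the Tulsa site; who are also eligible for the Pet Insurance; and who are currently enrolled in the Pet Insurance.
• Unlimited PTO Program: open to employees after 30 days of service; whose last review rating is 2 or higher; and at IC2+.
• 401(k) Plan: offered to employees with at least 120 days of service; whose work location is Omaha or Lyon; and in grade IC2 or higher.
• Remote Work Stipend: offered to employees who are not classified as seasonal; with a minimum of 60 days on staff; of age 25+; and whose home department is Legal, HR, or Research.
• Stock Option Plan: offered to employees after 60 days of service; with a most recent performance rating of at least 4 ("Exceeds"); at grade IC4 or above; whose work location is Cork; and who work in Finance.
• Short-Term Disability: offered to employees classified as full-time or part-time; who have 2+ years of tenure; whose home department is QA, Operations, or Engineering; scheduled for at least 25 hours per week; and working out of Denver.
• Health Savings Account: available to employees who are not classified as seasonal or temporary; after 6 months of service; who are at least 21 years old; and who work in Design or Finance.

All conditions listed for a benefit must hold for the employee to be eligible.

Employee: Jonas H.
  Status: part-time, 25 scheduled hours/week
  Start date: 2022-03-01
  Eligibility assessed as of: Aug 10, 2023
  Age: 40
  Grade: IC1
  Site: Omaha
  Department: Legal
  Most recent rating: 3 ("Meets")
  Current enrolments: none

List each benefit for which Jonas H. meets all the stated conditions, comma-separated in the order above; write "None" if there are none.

Remote Work Stipend

Service from 2022-03-01 to Aug 10, 2023: 527 days.
Pet Insurance — status part-time ✗ (requires seasonal or temporary) → not eligible.
Employee Assistance Program — service 527 days < 3 years (≈1095 days) ✗ → not eligible.
Unlimited PTO Program — service 527 days ≥ 30 days ✓; rating 3 ≥ 2 ✓; grade IC1 < IC2 ✗ → not eligible.
401(k) Plan — service 527 days ≥ 120 days ✓; site Omaha ✓; grade IC1 < IC2 ✗ → not eligible.
Remote Work Stipend — status part-time ✓ (not excluded); service 527 days ≥ 60 days ✓; age 40 ≥ 25 ✓; dept Legal ✓ → eligible.
Stock Option Plan — service 527 days ≥ 60 days ✓; rating 3 < 4 ✗ → not eligible.
Short-Term Disability — status part-time ✓; service 527 days < 2 years (≈730 days) ✗ → not eligible.
Health Savings Account — status part-time ✓ (not excluded); service 527 days ≥ 6 months (≈180 days) ✓; age 40 ≥ 21 ✓; dept Legal ✗ → not eligible.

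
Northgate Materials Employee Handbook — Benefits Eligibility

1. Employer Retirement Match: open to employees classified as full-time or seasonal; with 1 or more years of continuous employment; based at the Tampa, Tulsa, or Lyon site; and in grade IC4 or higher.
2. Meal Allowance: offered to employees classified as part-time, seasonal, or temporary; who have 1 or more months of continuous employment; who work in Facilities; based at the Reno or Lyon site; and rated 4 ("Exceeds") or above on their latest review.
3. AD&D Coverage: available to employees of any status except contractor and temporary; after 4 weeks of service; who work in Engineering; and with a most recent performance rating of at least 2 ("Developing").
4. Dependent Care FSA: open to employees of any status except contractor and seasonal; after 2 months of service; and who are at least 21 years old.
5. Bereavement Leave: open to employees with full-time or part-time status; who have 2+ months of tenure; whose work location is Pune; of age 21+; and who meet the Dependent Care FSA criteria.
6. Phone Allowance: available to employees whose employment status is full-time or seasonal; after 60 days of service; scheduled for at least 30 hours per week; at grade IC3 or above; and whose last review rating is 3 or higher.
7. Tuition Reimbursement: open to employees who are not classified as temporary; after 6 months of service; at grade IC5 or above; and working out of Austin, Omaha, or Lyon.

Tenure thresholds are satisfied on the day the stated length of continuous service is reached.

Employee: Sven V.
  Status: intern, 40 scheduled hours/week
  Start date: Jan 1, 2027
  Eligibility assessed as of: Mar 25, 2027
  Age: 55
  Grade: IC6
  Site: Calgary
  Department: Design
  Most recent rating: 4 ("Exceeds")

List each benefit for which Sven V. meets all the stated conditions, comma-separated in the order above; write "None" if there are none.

Dependent Care FSA

Service from Jan 1, 2027 to Mar 25, 2027: 83 days.
Employer Retirement Match — status intern ✗ (requires full-time or seasonal) → not eligible.
Meal Allowance — status intern ✗ (requires part-time, seasonal, or temporary) → not eligible.
AD&D Coverage — status intern ✓ (not excluded); service 83 days ≥ 4 weeks (≈28 days) ✓; dept Design ✗ → not eligible.
Dependent Care FSA — status intern ✓ (not excluded); service 83 days ≥ 2 months (≈60 days) ✓; age 55 ≥ 21 ✓ → eligible.
Bereavement Leave — status intern ✗ (requires full-time or part-time) → not eligible.
Phone Allowance — status intern ✗ (requires full-time or seasonal) → not eligible.
Tuition Reimbursement — status intern ✓ (not excluded); service 83 days < 6 months (≈180 days) ✗ → not eligible.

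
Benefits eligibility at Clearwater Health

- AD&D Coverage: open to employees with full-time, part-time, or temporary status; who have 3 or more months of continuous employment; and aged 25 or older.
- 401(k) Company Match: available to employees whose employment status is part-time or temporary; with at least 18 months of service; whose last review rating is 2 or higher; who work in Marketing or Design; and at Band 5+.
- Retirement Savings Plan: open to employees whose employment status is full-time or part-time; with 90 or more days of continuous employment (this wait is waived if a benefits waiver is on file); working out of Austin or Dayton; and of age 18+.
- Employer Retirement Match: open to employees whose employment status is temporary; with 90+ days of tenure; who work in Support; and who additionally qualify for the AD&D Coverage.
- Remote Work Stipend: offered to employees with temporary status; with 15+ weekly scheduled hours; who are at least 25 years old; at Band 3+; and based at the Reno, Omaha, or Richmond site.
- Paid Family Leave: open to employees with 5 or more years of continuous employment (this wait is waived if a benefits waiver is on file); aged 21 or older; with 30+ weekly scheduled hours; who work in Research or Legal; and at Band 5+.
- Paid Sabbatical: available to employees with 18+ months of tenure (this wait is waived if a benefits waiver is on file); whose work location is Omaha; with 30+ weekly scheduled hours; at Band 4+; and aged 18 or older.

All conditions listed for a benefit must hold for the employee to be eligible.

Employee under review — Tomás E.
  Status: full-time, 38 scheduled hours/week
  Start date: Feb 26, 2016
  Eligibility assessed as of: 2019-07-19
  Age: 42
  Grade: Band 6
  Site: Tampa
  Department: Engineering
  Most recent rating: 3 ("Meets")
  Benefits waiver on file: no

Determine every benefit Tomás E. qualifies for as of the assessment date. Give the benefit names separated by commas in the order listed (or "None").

Service from Feb 26, 2016 to 2019-07-19: 1239 days.
AD&D Coverage — status full-time ✓; service 1239 days ≥ 3 months (≈90 days) ✓; age 42 ≥ 25 ✓ → eligible.
401(k) Company Match — status full-time ✗ (requires part-time or temporary) → not eligible.
Retirement Savings Plan — status full-time ✓; no waiver, service 1239 days ≥ 90 days ✓; site Tampa ✗ (not Austin or Dayton) → not eligible.
Employer Retirement Match — status full-time ✗ (requires temporary) → not eligible.
Remote Work Stipend — status full-time ✗ (requires temporary) → not eligible.
Paid Family Leave — no waiver, service 1239 days < 5 years (≈1825 days) ✗ → not eligible.
Paid Sabbatical — no waiver, service 1239 days ≥ 18 months (≈540 days) ✓; site Tampa ✗ (not Omaha) → not eligible.

AD&D Coverage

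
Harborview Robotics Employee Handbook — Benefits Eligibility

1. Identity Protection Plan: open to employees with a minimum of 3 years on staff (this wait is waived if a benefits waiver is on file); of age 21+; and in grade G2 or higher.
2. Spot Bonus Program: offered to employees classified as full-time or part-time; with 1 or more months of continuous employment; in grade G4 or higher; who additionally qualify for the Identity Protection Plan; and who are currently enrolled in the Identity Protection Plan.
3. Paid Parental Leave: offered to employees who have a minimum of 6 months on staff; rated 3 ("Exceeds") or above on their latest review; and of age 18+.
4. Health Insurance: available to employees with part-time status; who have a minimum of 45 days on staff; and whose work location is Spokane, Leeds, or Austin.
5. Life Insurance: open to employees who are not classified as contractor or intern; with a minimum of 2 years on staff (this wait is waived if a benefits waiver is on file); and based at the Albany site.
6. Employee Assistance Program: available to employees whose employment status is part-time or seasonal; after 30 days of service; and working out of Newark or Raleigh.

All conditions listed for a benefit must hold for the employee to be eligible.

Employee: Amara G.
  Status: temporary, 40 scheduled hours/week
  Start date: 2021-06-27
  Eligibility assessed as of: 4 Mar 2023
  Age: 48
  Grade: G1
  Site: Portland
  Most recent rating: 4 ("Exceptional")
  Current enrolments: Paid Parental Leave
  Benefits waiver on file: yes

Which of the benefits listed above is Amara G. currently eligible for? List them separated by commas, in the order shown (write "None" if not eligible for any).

Paid Parental Leave

Service from 2021-06-27 to 4 Mar 2023: 615 days.
Identity Protection Plan — benefits waiver on file ✓; age 48 ≥ 21 ✓; grade G1 < G2 ✗ → not eligible.
Spot Bonus Program — status temporary ✗ (requires full-time or part-time) → not eligible.
Paid Parental Leave — service 615 days ≥ 6 months (≈180 days) ✓; rating 4 ≥ 3 ✓; age 48 ≥ 18 ✓ → eligible.
Health Insurance — status temporary ✗ (requires part-time) → not eligible.
Life Insurance — status temporary ✓ (not excluded); benefits waiver on file ✓; site Portland ✗ (not Albany) → not eligible.
Employee Assistance Program — status temporary ✗ (requires part-time or seasonal) → not eligible.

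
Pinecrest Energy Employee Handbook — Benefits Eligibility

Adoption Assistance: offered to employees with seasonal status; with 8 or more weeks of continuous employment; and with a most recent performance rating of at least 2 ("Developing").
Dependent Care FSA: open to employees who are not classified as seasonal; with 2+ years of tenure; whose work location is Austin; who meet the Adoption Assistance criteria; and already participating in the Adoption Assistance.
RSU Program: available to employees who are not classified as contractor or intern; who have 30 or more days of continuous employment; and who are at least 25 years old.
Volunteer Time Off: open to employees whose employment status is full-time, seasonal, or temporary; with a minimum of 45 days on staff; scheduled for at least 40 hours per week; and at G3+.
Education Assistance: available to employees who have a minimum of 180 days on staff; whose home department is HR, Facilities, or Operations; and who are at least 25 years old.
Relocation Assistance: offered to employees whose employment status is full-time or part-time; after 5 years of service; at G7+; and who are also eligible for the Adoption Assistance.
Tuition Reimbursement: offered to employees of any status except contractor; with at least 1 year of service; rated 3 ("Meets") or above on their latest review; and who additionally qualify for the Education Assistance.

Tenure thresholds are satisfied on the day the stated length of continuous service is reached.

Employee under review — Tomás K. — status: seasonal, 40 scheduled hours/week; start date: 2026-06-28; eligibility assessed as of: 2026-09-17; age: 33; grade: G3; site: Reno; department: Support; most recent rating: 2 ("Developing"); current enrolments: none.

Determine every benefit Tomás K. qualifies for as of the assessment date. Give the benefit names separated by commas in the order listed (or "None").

Service from 2026-06-28 to 2026-09-17: 81 days.
Adoption Assistance — status seasonal ✓; service 81 days ≥ 8 weeks (≈56 days) ✓; rating 2 ≥ 2 ✓ → eligible.
Dependent Care FSA — status seasonal ✗ (excluded) → not eligible.
RSU Program — status seasonal ✓ (not excluded); service 81 days ≥ 30 days ✓; age 33 ≥ 25 ✓ → eligible.
Volunteer Time Off — status seasonal ✓; service 81 days ≥ 45 days ✓; 40 hrs/wk ≥ 40 ✓; grade G3 ≥ G3 ✓ → eligible.
Education Assistance — service 81 days < 180 days ✗ → not eligible.
Relocation Assistance — status seasonal ✗ (requires full-time or part-time) → not eligible.
Tuition Reimbursement — status seasonal ✓ (not excluded); service 81 days < 1 year (≈365 days) ✗ → not eligible.

Adoption Assistance, RSU Program, Volunteer Time Off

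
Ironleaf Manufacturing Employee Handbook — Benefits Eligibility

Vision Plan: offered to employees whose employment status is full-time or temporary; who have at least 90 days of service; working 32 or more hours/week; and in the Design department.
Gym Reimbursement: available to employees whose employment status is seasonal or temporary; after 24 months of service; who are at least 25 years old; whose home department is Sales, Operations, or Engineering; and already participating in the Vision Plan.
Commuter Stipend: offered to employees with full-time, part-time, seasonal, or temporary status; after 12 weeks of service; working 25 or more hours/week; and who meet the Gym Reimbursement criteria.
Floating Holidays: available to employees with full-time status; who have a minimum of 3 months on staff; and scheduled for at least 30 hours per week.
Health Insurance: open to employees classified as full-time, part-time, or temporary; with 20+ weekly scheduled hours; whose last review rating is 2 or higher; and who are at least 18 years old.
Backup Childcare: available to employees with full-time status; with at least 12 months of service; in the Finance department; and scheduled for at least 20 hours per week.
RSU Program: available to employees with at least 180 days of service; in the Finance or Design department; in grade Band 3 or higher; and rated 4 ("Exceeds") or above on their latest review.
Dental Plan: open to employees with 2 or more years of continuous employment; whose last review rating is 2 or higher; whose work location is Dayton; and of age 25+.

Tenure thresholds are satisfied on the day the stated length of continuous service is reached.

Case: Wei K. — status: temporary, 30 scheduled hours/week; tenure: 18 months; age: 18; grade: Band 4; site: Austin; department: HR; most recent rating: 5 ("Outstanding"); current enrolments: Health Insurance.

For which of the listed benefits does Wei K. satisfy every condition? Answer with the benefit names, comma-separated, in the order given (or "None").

Vision Plan — status temporary ✓; service 18 months ≥ 90 days ✓; 30 hrs/wk < 32 ✗ → not eligible.
Gym Reimbursement — status temporary ✓; service 18 months < 24 months ✗ → not eligible.
Commuter Stipend — status temporary ✓; service 18 months ≥ 12 weeks (≈84 days) ✓; 30 hrs/wk ≥ 25 ✓; not eligible for Gym Reimbursement ✗ → not eligible.
Floating Holidays — status temporary ✗ (requires full-time) → not eligible.
Health Insurance — status temporary ✓; 30 hrs/wk ≥ 20 ✓; rating 5 ≥ 2 ✓; age 18 ≥ 18 ✓ → eligible.
Backup Childcare — status temporary ✗ (requires full-time) → not eligible.
RSU Program — service 18 months ≥ 180 days ✓; dept HR ✗ → not eligible.
Dental Plan — service 18 months < 2 years (≈730 days) ✗ → not eligible.

Health Insurance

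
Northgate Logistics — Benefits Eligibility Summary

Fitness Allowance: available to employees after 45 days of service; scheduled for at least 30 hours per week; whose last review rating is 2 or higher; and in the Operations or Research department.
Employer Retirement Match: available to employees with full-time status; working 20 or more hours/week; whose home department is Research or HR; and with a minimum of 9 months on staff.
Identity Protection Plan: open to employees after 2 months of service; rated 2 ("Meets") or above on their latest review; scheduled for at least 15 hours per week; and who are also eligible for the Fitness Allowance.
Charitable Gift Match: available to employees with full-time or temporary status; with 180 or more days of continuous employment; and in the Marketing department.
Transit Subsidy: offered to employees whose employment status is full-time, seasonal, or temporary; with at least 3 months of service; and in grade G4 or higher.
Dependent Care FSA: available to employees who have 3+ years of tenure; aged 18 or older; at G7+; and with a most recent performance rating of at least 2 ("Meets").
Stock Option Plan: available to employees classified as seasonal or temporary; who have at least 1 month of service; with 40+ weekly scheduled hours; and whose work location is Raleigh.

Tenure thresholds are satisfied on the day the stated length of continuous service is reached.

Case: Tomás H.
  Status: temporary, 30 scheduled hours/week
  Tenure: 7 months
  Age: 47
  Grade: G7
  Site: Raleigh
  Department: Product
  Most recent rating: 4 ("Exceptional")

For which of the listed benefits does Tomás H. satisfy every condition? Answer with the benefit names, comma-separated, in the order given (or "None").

Transit Subsidy

Fitness Allowance — service 7 months ≥ 45 days ✓; 30 hrs/wk ≥ 30 ✓; rating 4 ≥ 2 ✓; dept Product ✗ → not eligible.
Employer Retirement Match — status temporary ✗ (requires full-time) → not eligible.
Identity Protection Plan — service 7 months ≥ 2 months ✓; rating 4 ≥ 2 ✓; 30 hrs/wk ≥ 15 ✓; not eligible for Fitness Allowance ✗ → not eligible.
Charitable Gift Match — status temporary ✓; service 7 months ≥ 180 days ✓; dept Product ✗ → not eligible.
Transit Subsidy — status temporary ✓; service 7 months ≥ 3 months ✓; grade G7 ≥ G4 ✓ → eligible.
Dependent Care FSA — service 7 months < 3 years (≈1095 days) ✗ → not eligible.
Stock Option Plan — status temporary ✓; service 7 months ≥ 1 month ✓; 30 hrs/wk < 40 ✗ → not eligible.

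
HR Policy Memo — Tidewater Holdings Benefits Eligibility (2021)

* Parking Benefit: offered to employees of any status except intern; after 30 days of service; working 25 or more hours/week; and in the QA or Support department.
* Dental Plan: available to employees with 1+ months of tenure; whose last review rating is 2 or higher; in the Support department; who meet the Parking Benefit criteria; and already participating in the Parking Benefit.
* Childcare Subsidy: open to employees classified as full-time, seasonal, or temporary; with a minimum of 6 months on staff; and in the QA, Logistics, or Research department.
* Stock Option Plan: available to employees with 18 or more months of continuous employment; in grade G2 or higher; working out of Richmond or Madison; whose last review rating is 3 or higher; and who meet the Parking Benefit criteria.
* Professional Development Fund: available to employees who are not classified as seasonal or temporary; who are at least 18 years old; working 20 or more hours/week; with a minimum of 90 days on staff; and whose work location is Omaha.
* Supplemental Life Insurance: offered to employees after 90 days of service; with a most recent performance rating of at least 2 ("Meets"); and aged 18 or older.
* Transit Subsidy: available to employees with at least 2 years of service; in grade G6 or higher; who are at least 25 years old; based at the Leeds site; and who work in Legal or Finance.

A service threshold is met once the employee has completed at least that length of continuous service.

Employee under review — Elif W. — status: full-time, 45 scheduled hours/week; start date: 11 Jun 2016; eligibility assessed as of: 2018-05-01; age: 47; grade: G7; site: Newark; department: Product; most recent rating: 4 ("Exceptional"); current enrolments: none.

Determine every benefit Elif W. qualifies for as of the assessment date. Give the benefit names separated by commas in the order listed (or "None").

Supplemental Life Insurance

Service from 11 Jun 2016 to 2018-05-01: 689 days.
Parking Benefit — status full-time ✓ (not excluded); service 689 days ≥ 30 days ✓; 45 hrs/wk ≥ 25 ✓; dept Product ✗ → not eligible.
Dental Plan — service 689 days ≥ 1 month (≈30 days) ✓; rating 4 ≥ 2 ✓; dept Product ✗ → not eligible.
Childcare Subsidy — status full-time ✓; service 689 days ≥ 6 months (≈180 days) ✓; dept Product ✗ → not eligible.
Stock Option Plan — service 689 days ≥ 18 months (≈540 days) ✓; grade G7 ≥ G2 ✓; site Newark ✗ (not Richmond or Madison) → not eligible.
Professional Development Fund — status full-time ✓ (not excluded); age 47 ≥ 18 ✓; 45 hrs/wk ≥ 20 ✓; service 689 days ≥ 90 days ✓; site Newark ✗ (not Omaha) → not eligible.
Supplemental Life Insurance — service 689 days ≥ 90 days ✓; rating 4 ≥ 2 ✓; age 47 ≥ 18 ✓ → eligible.
Transit Subsidy — service 689 days < 2 years (≈730 days) ✗ → not eligible.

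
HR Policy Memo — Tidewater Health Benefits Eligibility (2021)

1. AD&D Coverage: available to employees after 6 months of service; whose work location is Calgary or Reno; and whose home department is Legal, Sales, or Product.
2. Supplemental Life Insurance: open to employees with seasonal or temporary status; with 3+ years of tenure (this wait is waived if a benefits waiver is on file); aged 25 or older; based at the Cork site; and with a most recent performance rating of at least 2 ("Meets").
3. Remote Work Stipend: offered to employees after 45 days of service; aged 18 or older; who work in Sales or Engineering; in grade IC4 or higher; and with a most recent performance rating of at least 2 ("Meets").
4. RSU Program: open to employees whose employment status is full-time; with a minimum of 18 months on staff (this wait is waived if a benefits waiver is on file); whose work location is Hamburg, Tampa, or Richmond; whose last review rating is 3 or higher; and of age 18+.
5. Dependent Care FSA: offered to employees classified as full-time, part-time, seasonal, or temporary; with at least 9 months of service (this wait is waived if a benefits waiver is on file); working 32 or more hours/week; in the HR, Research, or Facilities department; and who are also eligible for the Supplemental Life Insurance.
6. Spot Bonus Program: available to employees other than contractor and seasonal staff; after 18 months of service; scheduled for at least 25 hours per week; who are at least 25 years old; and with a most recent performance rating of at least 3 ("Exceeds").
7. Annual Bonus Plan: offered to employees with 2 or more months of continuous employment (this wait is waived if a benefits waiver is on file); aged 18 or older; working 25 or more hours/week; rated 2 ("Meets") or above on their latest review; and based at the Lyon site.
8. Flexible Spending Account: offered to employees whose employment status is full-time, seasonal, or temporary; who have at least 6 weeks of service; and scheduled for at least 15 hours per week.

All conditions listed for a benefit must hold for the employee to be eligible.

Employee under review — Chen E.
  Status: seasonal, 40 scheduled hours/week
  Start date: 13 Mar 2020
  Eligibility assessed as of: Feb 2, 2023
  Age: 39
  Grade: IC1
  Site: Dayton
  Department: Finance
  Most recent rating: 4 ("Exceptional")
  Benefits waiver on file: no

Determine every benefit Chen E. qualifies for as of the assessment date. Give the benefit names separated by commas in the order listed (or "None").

Flexible Spending Account

Service from 13 Mar 2020 to Feb 2, 2023: 1056 days.
AD&D Coverage — service 1056 days ≥ 6 months (≈180 days) ✓; site Dayton ✗ (not Calgary or Reno) → not eligible.
Supplemental Life Insurance — status seasonal ✓; no waiver, service 1056 days < 3 years (≈1095 days) ✗ → not eligible.
Remote Work Stipend — service 1056 days ≥ 45 days ✓; age 39 ≥ 18 ✓; dept Finance ✗ → not eligible.
RSU Program — status seasonal ✗ (requires full-time) → not eligible.
Dependent Care FSA — status seasonal ✓; no waiver, service 1056 days ≥ 9 months (≈270 days) ✓; 40 hrs/wk ≥ 32 ✓; dept Finance ✗ → not eligible.
Spot Bonus Program — status seasonal ✗ (excluded) → not eligible.
Annual Bonus Plan — no waiver, service 1056 days ≥ 2 months (≈60 days) ✓; age 39 ≥ 18 ✓; 40 hrs/wk ≥ 25 ✓; rating 4 ≥ 2 ✓; site Dayton ✗ (not Lyon) → not eligible.
Flexible Spending Account — status seasonal ✓; service 1056 days ≥ 6 weeks (≈42 days) ✓; 40 hrs/wk ≥ 15 ✓ → eligible.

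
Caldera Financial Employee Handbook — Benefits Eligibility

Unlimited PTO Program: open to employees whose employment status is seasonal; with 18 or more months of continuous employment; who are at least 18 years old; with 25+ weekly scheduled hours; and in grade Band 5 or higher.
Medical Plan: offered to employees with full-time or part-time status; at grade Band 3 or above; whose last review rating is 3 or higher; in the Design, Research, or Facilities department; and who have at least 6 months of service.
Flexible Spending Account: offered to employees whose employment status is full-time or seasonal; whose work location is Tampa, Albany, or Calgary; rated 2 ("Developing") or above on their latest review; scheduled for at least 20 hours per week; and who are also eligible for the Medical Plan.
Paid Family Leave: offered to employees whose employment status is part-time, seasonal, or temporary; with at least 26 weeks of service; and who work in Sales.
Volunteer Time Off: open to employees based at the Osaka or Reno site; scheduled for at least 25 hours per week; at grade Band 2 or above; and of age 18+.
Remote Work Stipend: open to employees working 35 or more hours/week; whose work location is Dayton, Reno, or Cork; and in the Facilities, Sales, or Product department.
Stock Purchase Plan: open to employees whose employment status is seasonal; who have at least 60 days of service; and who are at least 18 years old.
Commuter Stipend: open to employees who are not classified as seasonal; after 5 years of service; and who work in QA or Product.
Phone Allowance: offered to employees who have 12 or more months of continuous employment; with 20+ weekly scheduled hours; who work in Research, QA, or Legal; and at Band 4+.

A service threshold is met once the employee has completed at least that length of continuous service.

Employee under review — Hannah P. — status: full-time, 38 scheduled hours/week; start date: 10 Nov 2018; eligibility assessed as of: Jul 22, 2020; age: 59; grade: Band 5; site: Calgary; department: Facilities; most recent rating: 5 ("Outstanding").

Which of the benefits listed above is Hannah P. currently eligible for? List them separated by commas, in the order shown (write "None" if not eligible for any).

Medical Plan, Flexible Spending Account

Service from 10 Nov 2018 to Jul 22, 2020: 620 days.
Unlimited PTO Program — status full-time ✗ (requires seasonal) → not eligible.
Medical Plan — status full-time ✓; grade Band 5 ≥ Band 3 ✓; rating 5 ≥ 3 ✓; dept Facilities ✓; service 620 days ≥ 6 months (≈180 days) ✓ → eligible.
Flexible Spending Account — status full-time ✓; site Calgary ✓; rating 5 ≥ 2 ✓; 38 hrs/wk ≥ 20 ✓; eligible for Medical Plan ✓ → eligible.
Paid Family Leave — status full-time ✗ (requires part-time, seasonal, or temporary) → not eligible.
Volunteer Time Off — site Calgary ✗ (not Osaka or Reno) → not eligible.
Remote Work Stipend — 38 hrs/wk ≥ 35 ✓; site Calgary ✗ (not Dayton, Reno, or Cork) → not eligible.
Stock Purchase Plan — status full-time ✗ (requires seasonal) → not eligible.
Commuter Stipend — status full-time ✓ (not excluded); service 620 days < 5 years (≈1825 days) ✗ → not eligible.
Phone Allowance — service 620 days ≥ 12 months (≈360 days) ✓; 38 hrs/wk ≥ 20 ✓; dept Facilities ✗ → not eligible.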